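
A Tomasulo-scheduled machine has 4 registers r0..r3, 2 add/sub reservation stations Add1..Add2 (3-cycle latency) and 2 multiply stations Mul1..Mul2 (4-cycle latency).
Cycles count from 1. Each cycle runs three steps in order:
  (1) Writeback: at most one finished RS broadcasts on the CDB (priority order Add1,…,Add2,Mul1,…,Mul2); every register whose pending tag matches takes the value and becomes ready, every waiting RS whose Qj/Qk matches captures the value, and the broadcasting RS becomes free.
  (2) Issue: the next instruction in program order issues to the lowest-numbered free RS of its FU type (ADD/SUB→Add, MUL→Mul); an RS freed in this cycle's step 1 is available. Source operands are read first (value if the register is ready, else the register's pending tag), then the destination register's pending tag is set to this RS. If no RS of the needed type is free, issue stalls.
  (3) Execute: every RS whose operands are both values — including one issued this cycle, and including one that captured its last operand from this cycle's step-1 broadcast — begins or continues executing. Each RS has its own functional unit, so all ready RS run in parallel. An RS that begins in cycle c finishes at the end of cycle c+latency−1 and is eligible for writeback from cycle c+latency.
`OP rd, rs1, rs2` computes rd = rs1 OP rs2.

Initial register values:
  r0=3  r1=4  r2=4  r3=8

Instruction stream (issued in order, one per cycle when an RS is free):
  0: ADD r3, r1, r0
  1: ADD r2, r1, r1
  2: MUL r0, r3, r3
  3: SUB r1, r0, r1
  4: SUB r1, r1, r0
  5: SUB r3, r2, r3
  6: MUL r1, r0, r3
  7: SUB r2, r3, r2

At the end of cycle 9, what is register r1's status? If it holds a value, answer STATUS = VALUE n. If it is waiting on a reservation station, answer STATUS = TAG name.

STATUS = TAG Add2

  c1: issue ADD r3<-Add1  regs: r0:3,r1:4,r2:4,r3:Add1
  c2: issue ADD r2<-Add2  regs: r0:3,r1:4,r2:Add2,r3:Add1
  c3: issue MUL r0<-Mul1  regs: r0:Mul1,r1:4,r2:Add2,r3:Add1
  c4: CDB Add1=7; issue SUB r1<-Add1  regs: r0:Mul1,r1:Add1,r2:Add2,r3:7
  c5: CDB Add2=8; issue SUB r1<-Add2  regs: r0:Mul1,r1:Add2,r2:8,r3:7
  c6: stall  regs: r0:Mul1,r1:Add2,r2:8,r3:7
  c7: stall  regs: r0:Mul1,r1:Add2,r2:8,r3:7
  c8: CDB Mul1=49; stall  regs: r0:49,r1:Add2,r2:8,r3:7
  c9: stall  regs: r0:49,r1:Add2,r2:8,r3:7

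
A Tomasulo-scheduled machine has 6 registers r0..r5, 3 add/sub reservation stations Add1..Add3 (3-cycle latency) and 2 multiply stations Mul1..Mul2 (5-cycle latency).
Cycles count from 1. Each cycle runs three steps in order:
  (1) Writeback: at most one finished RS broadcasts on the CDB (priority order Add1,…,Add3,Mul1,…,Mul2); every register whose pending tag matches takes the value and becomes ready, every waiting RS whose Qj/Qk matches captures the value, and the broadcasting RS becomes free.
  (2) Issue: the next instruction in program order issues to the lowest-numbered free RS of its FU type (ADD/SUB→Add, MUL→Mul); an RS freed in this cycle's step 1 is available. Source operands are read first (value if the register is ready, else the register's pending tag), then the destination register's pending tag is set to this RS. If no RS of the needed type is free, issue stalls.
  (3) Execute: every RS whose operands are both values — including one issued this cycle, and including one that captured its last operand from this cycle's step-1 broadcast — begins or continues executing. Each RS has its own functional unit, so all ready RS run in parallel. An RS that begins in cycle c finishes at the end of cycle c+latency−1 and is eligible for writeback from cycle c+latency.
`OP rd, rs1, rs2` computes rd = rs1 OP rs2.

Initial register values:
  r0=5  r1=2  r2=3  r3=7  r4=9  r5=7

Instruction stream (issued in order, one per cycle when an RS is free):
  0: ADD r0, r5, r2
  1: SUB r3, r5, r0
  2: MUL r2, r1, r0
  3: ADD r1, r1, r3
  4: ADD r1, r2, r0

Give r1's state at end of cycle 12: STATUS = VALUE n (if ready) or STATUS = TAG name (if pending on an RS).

STATUS = VALUE 30

c1: issue ADD r0<-Add1 | r0:Add1,r1:2,r2:3,r3:7,r4:9,r5:7
c2: issue SUB r3<-Add2 | r0:Add1,r1:2,r2:3,r3:Add2,r4:9,r5:7
c3: issue MUL r2<-Mul1 | r0:Add1,r1:2,r2:Mul1,r3:Add2,r4:9,r5:7
c4: CDB Add1=10; issue ADD r1<-Add1 | r0:10,r1:Add1,r2:Mul1,r3:Add2,r4:9,r5:7
c5: issue ADD r1<-Add3 | r0:10,r1:Add3,r2:Mul1,r3:Add2,r4:9,r5:7
c6: - | r0:10,r1:Add3,r2:Mul1,r3:Add2,r4:9,r5:7
c7: CDB Add2=-3 | r0:10,r1:Add3,r2:Mul1,r3:-3,r4:9,r5:7
c8: - | r0:10,r1:Add3,r2:Mul1,r3:-3,r4:9,r5:7
c9: CDB Mul1=20 | r0:10,r1:Add3,r2:20,r3:-3,r4:9,r5:7
c10: CDB Add1=-1 | r0:10,r1:Add3,r2:20,r3:-3,r4:9,r5:7
c11: - | r0:10,r1:Add3,r2:20,r3:-3,r4:9,r5:7
c12: CDB Add3=30 | r0:10,r1:30,r2:20,r3:-3,r4:9,r5:7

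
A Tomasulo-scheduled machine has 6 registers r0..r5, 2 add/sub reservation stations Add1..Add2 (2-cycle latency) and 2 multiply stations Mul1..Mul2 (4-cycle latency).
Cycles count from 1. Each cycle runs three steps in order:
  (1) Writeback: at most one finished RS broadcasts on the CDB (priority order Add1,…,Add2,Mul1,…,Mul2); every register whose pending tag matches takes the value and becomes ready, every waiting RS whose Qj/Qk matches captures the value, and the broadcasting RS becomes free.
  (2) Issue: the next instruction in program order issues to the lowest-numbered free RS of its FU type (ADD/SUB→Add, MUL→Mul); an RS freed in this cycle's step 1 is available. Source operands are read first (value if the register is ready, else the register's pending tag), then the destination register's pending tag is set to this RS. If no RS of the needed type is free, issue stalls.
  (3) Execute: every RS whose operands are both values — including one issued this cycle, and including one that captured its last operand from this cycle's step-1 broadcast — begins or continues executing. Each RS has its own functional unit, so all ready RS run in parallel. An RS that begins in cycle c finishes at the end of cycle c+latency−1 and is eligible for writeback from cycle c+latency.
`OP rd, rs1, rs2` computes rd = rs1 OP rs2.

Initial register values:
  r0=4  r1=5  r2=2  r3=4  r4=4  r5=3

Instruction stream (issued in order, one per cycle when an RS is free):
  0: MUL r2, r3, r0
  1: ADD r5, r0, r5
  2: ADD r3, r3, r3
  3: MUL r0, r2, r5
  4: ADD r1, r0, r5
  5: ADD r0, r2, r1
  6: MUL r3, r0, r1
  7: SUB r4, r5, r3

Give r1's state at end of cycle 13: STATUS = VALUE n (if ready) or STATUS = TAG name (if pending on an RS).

c1: issue MUL r2<-Mul1 | r0:4,r1:5,r2:Mul1,r3:4,r4:4,r5:3
c2: issue ADD r5<-Add1 | r0:4,r1:5,r2:Mul1,r3:4,r4:4,r5:Add1
c3: issue ADD r3<-Add2 | r0:4,r1:5,r2:Mul1,r3:Add2,r4:4,r5:Add1
c4: CDB Add1=7; issue MUL r0<-Mul2 | r0:Mul2,r1:5,r2:Mul1,r3:Add2,r4:4,r5:7
c5: CDB Add2=8; issue ADD r1<-Add1 | r0:Mul2,r1:Add1,r2:Mul1,r3:8,r4:4,r5:7
c6: CDB Mul1=16; issue ADD r0<-Add2 | r0:Add2,r1:Add1,r2:16,r3:8,r4:4,r5:7
c7: issue MUL r3<-Mul1 | r0:Add2,r1:Add1,r2:16,r3:Mul1,r4:4,r5:7
c8: stall | r0:Add2,r1:Add1,r2:16,r3:Mul1,r4:4,r5:7
c9: stall | r0:Add2,r1:Add1,r2:16,r3:Mul1,r4:4,r5:7
c10: CDB Mul2=112; stall | r0:Add2,r1:Add1,r2:16,r3:Mul1,r4:4,r5:7
c11: stall | r0:Add2,r1:Add1,r2:16,r3:Mul1,r4:4,r5:7
c12: CDB Add1=119; issue SUB r4<-Add1 | r0:Add2,r1:119,r2:16,r3:Mul1,r4:Add1,r5:7
c13: - | r0:Add2,r1:119,r2:16,r3:Mul1,r4:Add1,r5:7

STATUS = VALUE 119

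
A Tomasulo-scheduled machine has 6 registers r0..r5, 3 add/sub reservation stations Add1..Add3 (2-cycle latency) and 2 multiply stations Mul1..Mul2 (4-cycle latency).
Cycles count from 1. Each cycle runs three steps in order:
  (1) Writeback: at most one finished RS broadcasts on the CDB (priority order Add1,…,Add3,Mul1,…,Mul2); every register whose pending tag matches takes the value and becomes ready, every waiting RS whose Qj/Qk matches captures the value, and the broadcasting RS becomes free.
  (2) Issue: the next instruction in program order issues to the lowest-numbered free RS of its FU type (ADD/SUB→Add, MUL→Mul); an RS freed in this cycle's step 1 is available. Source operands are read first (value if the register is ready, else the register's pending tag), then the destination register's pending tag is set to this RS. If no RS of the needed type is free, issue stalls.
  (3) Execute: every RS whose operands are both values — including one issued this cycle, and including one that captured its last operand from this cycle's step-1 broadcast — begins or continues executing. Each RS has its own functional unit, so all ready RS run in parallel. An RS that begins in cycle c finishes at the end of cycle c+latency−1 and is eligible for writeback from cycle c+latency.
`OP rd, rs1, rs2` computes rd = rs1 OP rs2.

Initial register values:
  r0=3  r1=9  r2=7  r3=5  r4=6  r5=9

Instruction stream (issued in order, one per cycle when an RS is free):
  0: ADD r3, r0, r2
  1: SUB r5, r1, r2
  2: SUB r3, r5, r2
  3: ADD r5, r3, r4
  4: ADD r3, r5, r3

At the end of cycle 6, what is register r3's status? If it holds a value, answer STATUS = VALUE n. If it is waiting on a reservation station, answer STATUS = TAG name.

STATUS = TAG Add3

  c1: issue ADD r3<-Add1  regs: r0:3,r1:9,r2:7,r3:Add1,r4:6,r5:9
  c2: issue SUB r5<-Add2  regs: r0:3,r1:9,r2:7,r3:Add1,r4:6,r5:Add2
  c3: CDB Add1=10; issue SUB r3<-Add1  regs: r0:3,r1:9,r2:7,r3:Add1,r4:6,r5:Add2
  c4: CDB Add2=2; issue ADD r5<-Add2  regs: r0:3,r1:9,r2:7,r3:Add1,r4:6,r5:Add2
  c5: issue ADD r3<-Add3  regs: r0:3,r1:9,r2:7,r3:Add3,r4:6,r5:Add2
  c6: CDB Add1=-5  regs: r0:3,r1:9,r2:7,r3:Add3,r4:6,r5:Add2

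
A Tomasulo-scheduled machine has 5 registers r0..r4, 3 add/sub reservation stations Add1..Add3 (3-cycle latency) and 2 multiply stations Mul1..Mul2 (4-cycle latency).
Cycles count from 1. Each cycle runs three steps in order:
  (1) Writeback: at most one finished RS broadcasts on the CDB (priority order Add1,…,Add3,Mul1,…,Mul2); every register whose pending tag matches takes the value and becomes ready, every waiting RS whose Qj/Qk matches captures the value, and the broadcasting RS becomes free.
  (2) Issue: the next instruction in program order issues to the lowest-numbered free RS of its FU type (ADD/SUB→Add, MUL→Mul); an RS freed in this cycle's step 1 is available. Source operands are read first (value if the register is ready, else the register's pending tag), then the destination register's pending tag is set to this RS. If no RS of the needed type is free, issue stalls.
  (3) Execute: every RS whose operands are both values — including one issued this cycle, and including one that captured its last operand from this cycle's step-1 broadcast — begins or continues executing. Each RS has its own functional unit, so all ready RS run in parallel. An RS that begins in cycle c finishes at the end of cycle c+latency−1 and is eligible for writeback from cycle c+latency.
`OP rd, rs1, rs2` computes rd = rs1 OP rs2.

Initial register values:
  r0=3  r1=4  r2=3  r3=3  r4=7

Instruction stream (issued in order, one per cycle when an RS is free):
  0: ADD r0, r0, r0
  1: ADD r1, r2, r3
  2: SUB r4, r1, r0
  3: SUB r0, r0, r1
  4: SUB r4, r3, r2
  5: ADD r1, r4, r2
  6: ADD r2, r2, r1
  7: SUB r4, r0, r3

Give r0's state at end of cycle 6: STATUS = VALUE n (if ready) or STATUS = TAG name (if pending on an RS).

  c1: issue ADD r0<-Add1  regs: r0:Add1,r1:4,r2:3,r3:3,r4:7
  c2: issue ADD r1<-Add2  regs: r0:Add1,r1:Add2,r2:3,r3:3,r4:7
  c3: issue SUB r4<-Add3  regs: r0:Add1,r1:Add2,r2:3,r3:3,r4:Add3
  c4: CDB Add1=6; issue SUB r0<-Add1  regs: r0:Add1,r1:Add2,r2:3,r3:3,r4:Add3
  c5: CDB Add2=6; issue SUB r4<-Add2  regs: r0:Add1,r1:6,r2:3,r3:3,r4:Add2
  c6: stall  regs: r0:Add1,r1:6,r2:3,r3:3,r4:Add2

STATUS = TAG Add1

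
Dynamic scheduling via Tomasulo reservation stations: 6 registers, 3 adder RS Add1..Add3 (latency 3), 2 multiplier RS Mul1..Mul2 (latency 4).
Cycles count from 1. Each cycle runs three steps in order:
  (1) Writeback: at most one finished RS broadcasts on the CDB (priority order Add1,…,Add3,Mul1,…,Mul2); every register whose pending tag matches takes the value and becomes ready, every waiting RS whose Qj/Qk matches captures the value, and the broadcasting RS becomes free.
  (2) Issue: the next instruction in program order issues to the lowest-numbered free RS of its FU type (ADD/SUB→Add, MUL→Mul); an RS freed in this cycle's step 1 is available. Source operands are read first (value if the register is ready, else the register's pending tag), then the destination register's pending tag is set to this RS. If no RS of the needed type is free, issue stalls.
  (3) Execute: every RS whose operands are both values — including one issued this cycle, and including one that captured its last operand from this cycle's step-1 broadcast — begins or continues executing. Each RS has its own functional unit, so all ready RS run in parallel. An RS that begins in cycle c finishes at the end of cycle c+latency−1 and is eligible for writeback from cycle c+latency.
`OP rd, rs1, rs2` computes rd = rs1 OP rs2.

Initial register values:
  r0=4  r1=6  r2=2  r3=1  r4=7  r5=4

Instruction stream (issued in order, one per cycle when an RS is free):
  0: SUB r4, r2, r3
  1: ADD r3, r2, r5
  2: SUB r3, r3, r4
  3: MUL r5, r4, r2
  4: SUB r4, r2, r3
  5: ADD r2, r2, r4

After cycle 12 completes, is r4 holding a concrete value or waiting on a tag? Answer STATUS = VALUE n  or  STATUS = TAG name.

c1: issue SUB r4<-Add1 | r0:4,r1:6,r2:2,r3:1,r4:Add1,r5:4
c2: issue ADD r3<-Add2 | r0:4,r1:6,r2:2,r3:Add2,r4:Add1,r5:4
c3: issue SUB r3<-Add3 | r0:4,r1:6,r2:2,r3:Add3,r4:Add1,r5:4
c4: CDB Add1=1; issue MUL r5<-Mul1 | r0:4,r1:6,r2:2,r3:Add3,r4:1,r5:Mul1
c5: CDB Add2=6; issue SUB r4<-Add1 | r0:4,r1:6,r2:2,r3:Add3,r4:Add1,r5:Mul1
c6: issue ADD r2<-Add2 | r0:4,r1:6,r2:Add2,r3:Add3,r4:Add1,r5:Mul1
c7: - | r0:4,r1:6,r2:Add2,r3:Add3,r4:Add1,r5:Mul1
c8: CDB Add3=5 | r0:4,r1:6,r2:Add2,r3:5,r4:Add1,r5:Mul1
c9: CDB Mul1=2 | r0:4,r1:6,r2:Add2,r3:5,r4:Add1,r5:2
c10: - | r0:4,r1:6,r2:Add2,r3:5,r4:Add1,r5:2
c11: CDB Add1=-3 | r0:4,r1:6,r2:Add2,r3:5,r4:-3,r5:2
c12: - | r0:4,r1:6,r2:Add2,r3:5,r4:-3,r5:2

STATUS = VALUE -3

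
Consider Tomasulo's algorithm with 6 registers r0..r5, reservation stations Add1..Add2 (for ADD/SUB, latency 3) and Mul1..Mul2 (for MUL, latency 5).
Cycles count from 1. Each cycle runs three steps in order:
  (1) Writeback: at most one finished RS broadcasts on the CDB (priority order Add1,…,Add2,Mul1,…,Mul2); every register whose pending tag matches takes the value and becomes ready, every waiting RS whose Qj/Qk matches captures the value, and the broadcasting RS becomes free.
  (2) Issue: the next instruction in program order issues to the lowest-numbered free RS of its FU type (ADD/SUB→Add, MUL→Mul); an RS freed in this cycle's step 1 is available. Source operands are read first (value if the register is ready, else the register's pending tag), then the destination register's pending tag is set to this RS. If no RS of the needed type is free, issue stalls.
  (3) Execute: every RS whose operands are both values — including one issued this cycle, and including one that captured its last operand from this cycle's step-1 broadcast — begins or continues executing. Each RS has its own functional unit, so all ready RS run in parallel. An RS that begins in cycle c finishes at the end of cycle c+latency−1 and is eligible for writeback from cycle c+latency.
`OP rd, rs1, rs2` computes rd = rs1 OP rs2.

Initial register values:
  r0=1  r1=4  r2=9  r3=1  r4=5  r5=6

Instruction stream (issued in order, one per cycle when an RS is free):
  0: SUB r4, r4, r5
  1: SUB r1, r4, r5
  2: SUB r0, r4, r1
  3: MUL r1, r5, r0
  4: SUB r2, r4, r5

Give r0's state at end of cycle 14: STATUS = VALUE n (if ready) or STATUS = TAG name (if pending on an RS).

STATUS = VALUE 6

  c1: issue SUB r4<-Add1  regs: r0:1,r1:4,r2:9,r3:1,r4:Add1,r5:6
  c2: issue SUB r1<-Add2  regs: r0:1,r1:Add2,r2:9,r3:1,r4:Add1,r5:6
  c3: stall  regs: r0:1,r1:Add2,r2:9,r3:1,r4:Add1,r5:6
  c4: CDB Add1=-1; issue SUB r0<-Add1  regs: r0:Add1,r1:Add2,r2:9,r3:1,r4:-1,r5:6
  c5: issue MUL r1<-Mul1  regs: r0:Add1,r1:Mul1,r2:9,r3:1,r4:-1,r5:6
  c6: stall  regs: r0:Add1,r1:Mul1,r2:9,r3:1,r4:-1,r5:6
  c7: CDB Add2=-7; issue SUB r2<-Add2  regs: r0:Add1,r1:Mul1,r2:Add2,r3:1,r4:-1,r5:6
  c8: -  regs: r0:Add1,r1:Mul1,r2:Add2,r3:1,r4:-1,r5:6
  c9: -  regs: r0:Add1,r1:Mul1,r2:Add2,r3:1,r4:-1,r5:6
  c10: CDB Add1=6  regs: r0:6,r1:Mul1,r2:Add2,r3:1,r4:-1,r5:6
  c11: CDB Add2=-7  regs: r0:6,r1:Mul1,r2:-7,r3:1,r4:-1,r5:6
  c12: -  regs: r0:6,r1:Mul1,r2:-7,r3:1,r4:-1,r5:6
  c13: -  regs: r0:6,r1:Mul1,r2:-7,r3:1,r4:-1,r5:6
  c14: -  regs: r0:6,r1:Mul1,r2:-7,r3:1,r4:-1,r5:6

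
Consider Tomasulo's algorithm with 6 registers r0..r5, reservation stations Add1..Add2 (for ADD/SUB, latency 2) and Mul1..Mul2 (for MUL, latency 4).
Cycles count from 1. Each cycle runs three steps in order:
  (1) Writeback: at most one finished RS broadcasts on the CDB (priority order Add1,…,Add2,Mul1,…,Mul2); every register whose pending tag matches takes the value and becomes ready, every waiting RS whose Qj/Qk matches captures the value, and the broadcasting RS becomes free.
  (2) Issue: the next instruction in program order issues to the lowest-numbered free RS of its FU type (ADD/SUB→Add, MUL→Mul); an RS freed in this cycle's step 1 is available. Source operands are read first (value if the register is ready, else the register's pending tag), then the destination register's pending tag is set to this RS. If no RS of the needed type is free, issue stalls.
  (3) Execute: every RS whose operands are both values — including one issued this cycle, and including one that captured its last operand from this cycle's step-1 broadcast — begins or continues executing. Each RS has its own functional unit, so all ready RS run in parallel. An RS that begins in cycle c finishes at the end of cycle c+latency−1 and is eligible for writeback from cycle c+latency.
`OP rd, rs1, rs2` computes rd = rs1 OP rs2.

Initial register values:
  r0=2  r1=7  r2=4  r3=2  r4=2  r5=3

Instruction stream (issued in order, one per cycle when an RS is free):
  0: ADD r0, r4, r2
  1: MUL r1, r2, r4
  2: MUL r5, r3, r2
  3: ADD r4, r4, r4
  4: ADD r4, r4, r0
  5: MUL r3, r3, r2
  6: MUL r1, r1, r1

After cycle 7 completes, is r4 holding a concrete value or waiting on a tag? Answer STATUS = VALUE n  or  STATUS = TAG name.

  c1: issue ADD r0<-Add1  regs: r0:Add1,r1:7,r2:4,r3:2,r4:2,r5:3
  c2: issue MUL r1<-Mul1  regs: r0:Add1,r1:Mul1,r2:4,r3:2,r4:2,r5:3
  c3: CDB Add1=6; issue MUL r5<-Mul2  regs: r0:6,r1:Mul1,r2:4,r3:2,r4:2,r5:Mul2
  c4: issue ADD r4<-Add1  regs: r0:6,r1:Mul1,r2:4,r3:2,r4:Add1,r5:Mul2
  c5: issue ADD r4<-Add2  regs: r0:6,r1:Mul1,r2:4,r3:2,r4:Add2,r5:Mul2
  c6: CDB Add1=4; stall  regs: r0:6,r1:Mul1,r2:4,r3:2,r4:Add2,r5:Mul2
  c7: CDB Mul1=8; issue MUL r3<-Mul1  regs: r0:6,r1:8,r2:4,r3:Mul1,r4:Add2,r5:Mul2

STATUS = TAG Add2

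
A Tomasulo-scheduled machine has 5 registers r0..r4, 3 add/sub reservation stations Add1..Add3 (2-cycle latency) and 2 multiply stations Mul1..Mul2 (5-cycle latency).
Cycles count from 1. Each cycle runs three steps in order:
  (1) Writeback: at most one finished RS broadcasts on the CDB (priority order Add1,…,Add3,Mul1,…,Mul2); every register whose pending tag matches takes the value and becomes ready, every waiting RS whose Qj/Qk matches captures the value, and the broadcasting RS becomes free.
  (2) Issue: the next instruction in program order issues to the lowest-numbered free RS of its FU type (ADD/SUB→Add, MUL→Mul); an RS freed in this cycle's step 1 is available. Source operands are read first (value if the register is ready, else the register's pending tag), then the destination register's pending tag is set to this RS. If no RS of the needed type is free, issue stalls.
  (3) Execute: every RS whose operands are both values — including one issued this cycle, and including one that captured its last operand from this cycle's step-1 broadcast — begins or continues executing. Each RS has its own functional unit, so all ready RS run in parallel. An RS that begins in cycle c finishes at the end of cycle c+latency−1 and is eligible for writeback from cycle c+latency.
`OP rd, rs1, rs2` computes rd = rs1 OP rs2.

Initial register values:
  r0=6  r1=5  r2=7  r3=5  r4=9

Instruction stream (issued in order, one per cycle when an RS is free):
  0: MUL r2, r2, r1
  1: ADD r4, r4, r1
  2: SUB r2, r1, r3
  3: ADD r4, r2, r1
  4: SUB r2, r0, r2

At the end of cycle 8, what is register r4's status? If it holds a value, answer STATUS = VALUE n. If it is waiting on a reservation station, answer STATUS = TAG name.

STATUS = VALUE 5

cycle 1: issue MUL r2<-Mul1 // r0:6,r1:5,r2:Mul1,r3:5,r4:9
cycle 2: issue ADD r4<-Add1 // r0:6,r1:5,r2:Mul1,r3:5,r4:Add1
cycle 3: issue SUB r2<-Add2 // r0:6,r1:5,r2:Add2,r3:5,r4:Add1
cycle 4: CDB Add1=14; issue ADD r4<-Add1 // r0:6,r1:5,r2:Add2,r3:5,r4:Add1
cycle 5: CDB Add2=0; issue SUB r2<-Add2 // r0:6,r1:5,r2:Add2,r3:5,r4:Add1
cycle 6: CDB Mul1=35 // r0:6,r1:5,r2:Add2,r3:5,r4:Add1
cycle 7: CDB Add1=5 // r0:6,r1:5,r2:Add2,r3:5,r4:5
cycle 8: CDB Add2=6 // r0:6,r1:5,r2:6,r3:5,r4:5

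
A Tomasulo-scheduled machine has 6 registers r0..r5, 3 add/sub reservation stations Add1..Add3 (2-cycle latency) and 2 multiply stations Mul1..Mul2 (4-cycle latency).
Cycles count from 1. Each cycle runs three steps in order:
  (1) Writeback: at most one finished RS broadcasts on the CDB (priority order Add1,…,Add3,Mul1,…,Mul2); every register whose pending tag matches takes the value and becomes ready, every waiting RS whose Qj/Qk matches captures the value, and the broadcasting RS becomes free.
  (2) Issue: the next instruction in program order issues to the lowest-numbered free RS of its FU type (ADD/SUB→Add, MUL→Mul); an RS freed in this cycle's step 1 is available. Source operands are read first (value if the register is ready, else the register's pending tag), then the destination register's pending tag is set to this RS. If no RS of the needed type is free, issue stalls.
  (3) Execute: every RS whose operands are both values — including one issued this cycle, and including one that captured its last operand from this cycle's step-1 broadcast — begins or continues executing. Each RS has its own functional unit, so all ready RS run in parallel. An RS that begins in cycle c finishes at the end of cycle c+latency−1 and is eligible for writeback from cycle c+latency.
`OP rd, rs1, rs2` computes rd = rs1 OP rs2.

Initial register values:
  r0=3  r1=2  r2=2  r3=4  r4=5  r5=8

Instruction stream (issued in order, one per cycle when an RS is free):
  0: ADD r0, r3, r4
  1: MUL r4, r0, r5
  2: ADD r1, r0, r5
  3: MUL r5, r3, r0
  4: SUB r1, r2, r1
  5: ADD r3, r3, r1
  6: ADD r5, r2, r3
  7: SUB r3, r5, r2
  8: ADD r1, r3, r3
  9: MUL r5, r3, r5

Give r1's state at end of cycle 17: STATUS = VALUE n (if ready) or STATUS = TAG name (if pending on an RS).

cycle 1: issue ADD r0<-Add1 // r0:Add1,r1:2,r2:2,r3:4,r4:5,r5:8
cycle 2: issue MUL r4<-Mul1 // r0:Add1,r1:2,r2:2,r3:4,r4:Mul1,r5:8
cycle 3: CDB Add1=9; issue ADD r1<-Add1 // r0:9,r1:Add1,r2:2,r3:4,r4:Mul1,r5:8
cycle 4: issue MUL r5<-Mul2 // r0:9,r1:Add1,r2:2,r3:4,r4:Mul1,r5:Mul2
cycle 5: CDB Add1=17; issue SUB r1<-Add1 // r0:9,r1:Add1,r2:2,r3:4,r4:Mul1,r5:Mul2
cycle 6: issue ADD r3<-Add2 // r0:9,r1:Add1,r2:2,r3:Add2,r4:Mul1,r5:Mul2
cycle 7: CDB Add1=-15; issue ADD r5<-Add1 // r0:9,r1:-15,r2:2,r3:Add2,r4:Mul1,r5:Add1
cycle 8: CDB Mul1=72; issue SUB r3<-Add3 // r0:9,r1:-15,r2:2,r3:Add3,r4:72,r5:Add1
cycle 9: CDB Add2=-11; issue ADD r1<-Add2 // r0:9,r1:Add2,r2:2,r3:Add3,r4:72,r5:Add1
cycle 10: CDB Mul2=36; issue MUL r5<-Mul1 // r0:9,r1:Add2,r2:2,r3:Add3,r4:72,r5:Mul1
cycle 11: CDB Add1=-9 // r0:9,r1:Add2,r2:2,r3:Add3,r4:72,r5:Mul1
cycle 12: - // r0:9,r1:Add2,r2:2,r3:Add3,r4:72,r5:Mul1
cycle 13: CDB Add3=-11 // r0:9,r1:Add2,r2:2,r3:-11,r4:72,r5:Mul1
cycle 14: - // r0:9,r1:Add2,r2:2,r3:-11,r4:72,r5:Mul1
cycle 15: CDB Add2=-22 // r0:9,r1:-22,r2:2,r3:-11,r4:72,r5:Mul1
cycle 16: - // r0:9,r1:-22,r2:2,r3:-11,r4:72,r5:Mul1
cycle 17: CDB Mul1=99 // r0:9,r1:-22,r2:2,r3:-11,r4:72,r5:99

STATUS = VALUE -22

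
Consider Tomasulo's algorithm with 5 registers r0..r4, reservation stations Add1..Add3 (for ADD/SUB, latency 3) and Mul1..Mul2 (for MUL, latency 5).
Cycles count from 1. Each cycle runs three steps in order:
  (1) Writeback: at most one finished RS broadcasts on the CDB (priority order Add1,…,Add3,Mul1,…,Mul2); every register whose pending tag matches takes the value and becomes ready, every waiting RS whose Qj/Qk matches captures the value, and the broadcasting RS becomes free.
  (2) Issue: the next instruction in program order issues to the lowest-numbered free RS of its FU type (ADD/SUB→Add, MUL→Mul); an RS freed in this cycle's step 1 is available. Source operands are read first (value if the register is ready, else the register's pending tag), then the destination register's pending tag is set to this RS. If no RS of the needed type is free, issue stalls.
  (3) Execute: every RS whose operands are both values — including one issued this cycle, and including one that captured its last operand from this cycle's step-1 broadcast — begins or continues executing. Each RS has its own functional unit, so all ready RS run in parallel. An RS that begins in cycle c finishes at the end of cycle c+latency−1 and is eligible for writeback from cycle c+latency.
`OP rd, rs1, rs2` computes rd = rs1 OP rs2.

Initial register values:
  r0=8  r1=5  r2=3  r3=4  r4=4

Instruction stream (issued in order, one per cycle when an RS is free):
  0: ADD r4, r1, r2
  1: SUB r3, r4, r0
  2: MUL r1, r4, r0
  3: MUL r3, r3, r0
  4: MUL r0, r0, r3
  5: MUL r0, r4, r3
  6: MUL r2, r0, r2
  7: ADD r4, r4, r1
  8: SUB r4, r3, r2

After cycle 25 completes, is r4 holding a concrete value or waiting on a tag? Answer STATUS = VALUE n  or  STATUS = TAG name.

STATUS = TAG Add2

c1: issue ADD r4<-Add1 | r0:8,r1:5,r2:3,r3:4,r4:Add1
c2: issue SUB r3<-Add2 | r0:8,r1:5,r2:3,r3:Add2,r4:Add1
c3: issue MUL r1<-Mul1 | r0:8,r1:Mul1,r2:3,r3:Add2,r4:Add1
c4: CDB Add1=8; issue MUL r3<-Mul2 | r0:8,r1:Mul1,r2:3,r3:Mul2,r4:8
c5: stall | r0:8,r1:Mul1,r2:3,r3:Mul2,r4:8
c6: stall | r0:8,r1:Mul1,r2:3,r3:Mul2,r4:8
c7: CDB Add2=0; stall | r0:8,r1:Mul1,r2:3,r3:Mul2,r4:8
c8: stall | r0:8,r1:Mul1,r2:3,r3:Mul2,r4:8
c9: CDB Mul1=64; issue MUL r0<-Mul1 | r0:Mul1,r1:64,r2:3,r3:Mul2,r4:8
c10: stall | r0:Mul1,r1:64,r2:3,r3:Mul2,r4:8
c11: stall | r0:Mul1,r1:64,r2:3,r3:Mul2,r4:8
c12: CDB Mul2=0; issue MUL r0<-Mul2 | r0:Mul2,r1:64,r2:3,r3:0,r4:8
c13: stall | r0:Mul2,r1:64,r2:3,r3:0,r4:8
c14: stall | r0:Mul2,r1:64,r2:3,r3:0,r4:8
c15: stall | r0:Mul2,r1:64,r2:3,r3:0,r4:8
c16: stall | r0:Mul2,r1:64,r2:3,r3:0,r4:8
c17: CDB Mul1=0; issue MUL r2<-Mul1 | r0:Mul2,r1:64,r2:Mul1,r3:0,r4:8
c18: CDB Mul2=0; issue ADD r4<-Add1 | r0:0,r1:64,r2:Mul1,r3:0,r4:Add1
c19: issue SUB r4<-Add2 | r0:0,r1:64,r2:Mul1,r3:0,r4:Add2
c20: - | r0:0,r1:64,r2:Mul1,r3:0,r4:Add2
c21: CDB Add1=72 | r0:0,r1:64,r2:Mul1,r3:0,r4:Add2
c22: - | r0:0,r1:64,r2:Mul1,r3:0,r4:Add2
c23: CDB Mul1=0 | r0:0,r1:64,r2:0,r3:0,r4:Add2
c24: - | r0:0,r1:64,r2:0,r3:0,r4:Add2
c25: - | r0:0,r1:64,r2:0,r3:0,r4:Add2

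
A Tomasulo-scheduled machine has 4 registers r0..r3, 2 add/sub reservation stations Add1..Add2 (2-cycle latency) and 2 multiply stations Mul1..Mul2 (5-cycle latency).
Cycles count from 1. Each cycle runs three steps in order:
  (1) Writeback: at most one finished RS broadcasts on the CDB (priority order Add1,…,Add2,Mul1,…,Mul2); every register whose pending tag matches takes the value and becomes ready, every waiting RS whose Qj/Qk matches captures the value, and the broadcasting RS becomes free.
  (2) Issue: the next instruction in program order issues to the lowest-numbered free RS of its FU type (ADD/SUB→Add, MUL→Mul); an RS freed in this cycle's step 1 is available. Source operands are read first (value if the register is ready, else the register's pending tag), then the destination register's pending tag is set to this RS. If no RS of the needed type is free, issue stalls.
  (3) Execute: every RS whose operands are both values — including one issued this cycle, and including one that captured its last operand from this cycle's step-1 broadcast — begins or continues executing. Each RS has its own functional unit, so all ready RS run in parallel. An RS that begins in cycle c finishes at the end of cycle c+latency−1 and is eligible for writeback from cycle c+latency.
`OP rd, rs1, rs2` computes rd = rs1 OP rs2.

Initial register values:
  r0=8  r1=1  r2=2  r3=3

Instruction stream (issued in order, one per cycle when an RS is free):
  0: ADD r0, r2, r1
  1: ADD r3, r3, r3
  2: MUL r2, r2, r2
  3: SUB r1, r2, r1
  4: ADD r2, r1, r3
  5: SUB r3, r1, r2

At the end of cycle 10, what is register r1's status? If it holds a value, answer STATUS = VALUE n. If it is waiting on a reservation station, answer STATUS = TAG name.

STATUS = VALUE 3

cycle 1: issue ADD r0<-Add1 // r0:Add1,r1:1,r2:2,r3:3
cycle 2: issue ADD r3<-Add2 // r0:Add1,r1:1,r2:2,r3:Add2
cycle 3: CDB Add1=3; issue MUL r2<-Mul1 // r0:3,r1:1,r2:Mul1,r3:Add2
cycle 4: CDB Add2=6; issue SUB r1<-Add1 // r0:3,r1:Add1,r2:Mul1,r3:6
cycle 5: issue ADD r2<-Add2 // r0:3,r1:Add1,r2:Add2,r3:6
cycle 6: stall // r0:3,r1:Add1,r2:Add2,r3:6
cycle 7: stall // r0:3,r1:Add1,r2:Add2,r3:6
cycle 8: CDB Mul1=4; stall // r0:3,r1:Add1,r2:Add2,r3:6
cycle 9: stall // r0:3,r1:Add1,r2:Add2,r3:6
cycle 10: CDB Add1=3; issue SUB r3<-Add1 // r0:3,r1:3,r2:Add2,r3:Add1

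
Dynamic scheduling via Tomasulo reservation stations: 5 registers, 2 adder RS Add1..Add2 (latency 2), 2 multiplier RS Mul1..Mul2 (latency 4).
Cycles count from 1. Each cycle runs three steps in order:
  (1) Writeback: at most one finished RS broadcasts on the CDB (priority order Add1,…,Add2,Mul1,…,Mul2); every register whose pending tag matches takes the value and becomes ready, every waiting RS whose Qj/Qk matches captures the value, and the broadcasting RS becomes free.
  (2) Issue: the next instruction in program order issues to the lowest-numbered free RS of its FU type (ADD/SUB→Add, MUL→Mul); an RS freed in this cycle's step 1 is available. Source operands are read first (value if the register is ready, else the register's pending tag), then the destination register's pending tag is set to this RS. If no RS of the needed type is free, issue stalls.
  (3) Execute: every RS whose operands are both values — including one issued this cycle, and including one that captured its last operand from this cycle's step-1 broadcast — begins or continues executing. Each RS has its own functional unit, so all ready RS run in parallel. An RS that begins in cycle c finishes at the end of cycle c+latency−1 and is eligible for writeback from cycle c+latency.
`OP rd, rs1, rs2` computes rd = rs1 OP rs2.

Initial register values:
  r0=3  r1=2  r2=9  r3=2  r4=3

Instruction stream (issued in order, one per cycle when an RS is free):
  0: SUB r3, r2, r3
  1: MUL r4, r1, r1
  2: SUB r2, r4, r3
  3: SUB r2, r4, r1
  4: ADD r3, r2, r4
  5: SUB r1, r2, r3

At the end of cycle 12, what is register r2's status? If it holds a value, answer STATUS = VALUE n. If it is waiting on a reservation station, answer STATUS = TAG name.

cycle 1: issue SUB r3<-Add1 // r0:3,r1:2,r2:9,r3:Add1,r4:3
cycle 2: issue MUL r4<-Mul1 // r0:3,r1:2,r2:9,r3:Add1,r4:Mul1
cycle 3: CDB Add1=7; issue SUB r2<-Add1 // r0:3,r1:2,r2:Add1,r3:7,r4:Mul1
cycle 4: issue SUB r2<-Add2 // r0:3,r1:2,r2:Add2,r3:7,r4:Mul1
cycle 5: stall // r0:3,r1:2,r2:Add2,r3:7,r4:Mul1
cycle 6: CDB Mul1=4; stall // r0:3,r1:2,r2:Add2,r3:7,r4:4
cycle 7: stall // r0:3,r1:2,r2:Add2,r3:7,r4:4
cycle 8: CDB Add1=-3; issue ADD r3<-Add1 // r0:3,r1:2,r2:Add2,r3:Add1,r4:4
cycle 9: CDB Add2=2; issue SUB r1<-Add2 // r0:3,r1:Add2,r2:2,r3:Add1,r4:4
cycle 10: - // r0:3,r1:Add2,r2:2,r3:Add1,r4:4
cycle 11: CDB Add1=6 // r0:3,r1:Add2,r2:2,r3:6,r4:4
cycle 12: - // r0:3,r1:Add2,r2:2,r3:6,r4:4

STATUS = VALUE 2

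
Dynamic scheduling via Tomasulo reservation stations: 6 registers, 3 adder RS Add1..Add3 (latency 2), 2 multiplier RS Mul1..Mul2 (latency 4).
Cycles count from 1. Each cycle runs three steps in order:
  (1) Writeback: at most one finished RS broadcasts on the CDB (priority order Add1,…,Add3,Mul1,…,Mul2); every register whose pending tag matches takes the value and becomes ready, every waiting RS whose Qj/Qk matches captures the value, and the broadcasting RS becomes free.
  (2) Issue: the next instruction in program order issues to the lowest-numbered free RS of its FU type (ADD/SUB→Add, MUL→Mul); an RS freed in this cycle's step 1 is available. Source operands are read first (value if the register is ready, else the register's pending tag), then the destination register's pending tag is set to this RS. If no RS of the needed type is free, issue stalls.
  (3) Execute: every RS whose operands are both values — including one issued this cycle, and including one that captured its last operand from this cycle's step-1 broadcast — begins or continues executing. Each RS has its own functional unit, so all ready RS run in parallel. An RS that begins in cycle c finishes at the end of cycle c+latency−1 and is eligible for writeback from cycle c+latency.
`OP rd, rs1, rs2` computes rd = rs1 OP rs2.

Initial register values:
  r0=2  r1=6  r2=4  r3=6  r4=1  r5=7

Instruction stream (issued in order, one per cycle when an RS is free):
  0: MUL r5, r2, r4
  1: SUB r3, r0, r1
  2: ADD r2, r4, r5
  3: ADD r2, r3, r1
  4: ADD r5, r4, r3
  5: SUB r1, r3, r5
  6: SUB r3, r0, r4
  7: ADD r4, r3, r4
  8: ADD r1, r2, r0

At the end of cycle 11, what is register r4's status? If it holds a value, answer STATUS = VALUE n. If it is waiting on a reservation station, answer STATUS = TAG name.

cycle 1: issue MUL r5<-Mul1 // r0:2,r1:6,r2:4,r3:6,r4:1,r5:Mul1
cycle 2: issue SUB r3<-Add1 // r0:2,r1:6,r2:4,r3:Add1,r4:1,r5:Mul1
cycle 3: issue ADD r2<-Add2 // r0:2,r1:6,r2:Add2,r3:Add1,r4:1,r5:Mul1
cycle 4: CDB Add1=-4; issue ADD r2<-Add1 // r0:2,r1:6,r2:Add1,r3:-4,r4:1,r5:Mul1
cycle 5: CDB Mul1=4; issue ADD r5<-Add3 // r0:2,r1:6,r2:Add1,r3:-4,r4:1,r5:Add3
cycle 6: CDB Add1=2; issue SUB r1<-Add1 // r0:2,r1:Add1,r2:2,r3:-4,r4:1,r5:Add3
cycle 7: CDB Add2=5; issue SUB r3<-Add2 // r0:2,r1:Add1,r2:2,r3:Add2,r4:1,r5:Add3
cycle 8: CDB Add3=-3; issue ADD r4<-Add3 // r0:2,r1:Add1,r2:2,r3:Add2,r4:Add3,r5:-3
cycle 9: CDB Add2=1; issue ADD r1<-Add2 // r0:2,r1:Add2,r2:2,r3:1,r4:Add3,r5:-3
cycle 10: CDB Add1=-1 // r0:2,r1:Add2,r2:2,r3:1,r4:Add3,r5:-3
cycle 11: CDB Add2=4 // r0:2,r1:4,r2:2,r3:1,r4:Add3,r5:-3

STATUS = TAG Add3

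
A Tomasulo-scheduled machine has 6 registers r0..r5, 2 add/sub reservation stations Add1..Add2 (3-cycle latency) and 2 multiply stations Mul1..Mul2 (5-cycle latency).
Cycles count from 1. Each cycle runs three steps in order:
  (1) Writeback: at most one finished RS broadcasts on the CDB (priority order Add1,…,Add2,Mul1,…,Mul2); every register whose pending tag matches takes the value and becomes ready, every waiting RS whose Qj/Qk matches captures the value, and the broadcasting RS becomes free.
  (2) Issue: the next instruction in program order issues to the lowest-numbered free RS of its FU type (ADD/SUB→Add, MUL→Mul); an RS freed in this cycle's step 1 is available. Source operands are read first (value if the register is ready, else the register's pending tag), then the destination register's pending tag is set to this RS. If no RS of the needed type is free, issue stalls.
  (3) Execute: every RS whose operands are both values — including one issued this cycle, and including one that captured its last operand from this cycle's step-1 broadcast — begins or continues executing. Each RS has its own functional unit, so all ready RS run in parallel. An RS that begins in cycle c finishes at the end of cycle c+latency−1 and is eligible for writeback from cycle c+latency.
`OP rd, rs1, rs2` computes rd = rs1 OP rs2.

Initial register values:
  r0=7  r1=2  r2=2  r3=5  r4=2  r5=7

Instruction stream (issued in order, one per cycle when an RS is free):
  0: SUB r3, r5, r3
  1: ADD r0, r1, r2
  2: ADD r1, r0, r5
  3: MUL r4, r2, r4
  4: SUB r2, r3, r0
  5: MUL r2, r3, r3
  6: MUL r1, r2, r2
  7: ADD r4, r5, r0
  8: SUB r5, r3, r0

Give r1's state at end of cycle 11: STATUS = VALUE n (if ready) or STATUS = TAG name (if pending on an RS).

STATUS = TAG Mul1

  c1: issue SUB r3<-Add1  regs: r0:7,r1:2,r2:2,r3:Add1,r4:2,r5:7
  c2: issue ADD r0<-Add2  regs: r0:Add2,r1:2,r2:2,r3:Add1,r4:2,r5:7
  c3: stall  regs: r0:Add2,r1:2,r2:2,r3:Add1,r4:2,r5:7
  c4: CDB Add1=2; issue ADD r1<-Add1  regs: r0:Add2,r1:Add1,r2:2,r3:2,r4:2,r5:7
  c5: CDB Add2=4; issue MUL r4<-Mul1  regs: r0:4,r1:Add1,r2:2,r3:2,r4:Mul1,r5:7
  c6: issue SUB r2<-Add2  regs: r0:4,r1:Add1,r2:Add2,r3:2,r4:Mul1,r5:7
  c7: issue MUL r2<-Mul2  regs: r0:4,r1:Add1,r2:Mul2,r3:2,r4:Mul1,r5:7
  c8: CDB Add1=11; stall  regs: r0:4,r1:11,r2:Mul2,r3:2,r4:Mul1,r5:7
  c9: CDB Add2=-2; stall  regs: r0:4,r1:11,r2:Mul2,r3:2,r4:Mul1,r5:7
  c10: CDB Mul1=4; issue MUL r1<-Mul1  regs: r0:4,r1:Mul1,r2:Mul2,r3:2,r4:4,r5:7
  c11: issue ADD r4<-Add1  regs: r0:4,r1:Mul1,r2:Mul2,r3:2,r4:Add1,r5:7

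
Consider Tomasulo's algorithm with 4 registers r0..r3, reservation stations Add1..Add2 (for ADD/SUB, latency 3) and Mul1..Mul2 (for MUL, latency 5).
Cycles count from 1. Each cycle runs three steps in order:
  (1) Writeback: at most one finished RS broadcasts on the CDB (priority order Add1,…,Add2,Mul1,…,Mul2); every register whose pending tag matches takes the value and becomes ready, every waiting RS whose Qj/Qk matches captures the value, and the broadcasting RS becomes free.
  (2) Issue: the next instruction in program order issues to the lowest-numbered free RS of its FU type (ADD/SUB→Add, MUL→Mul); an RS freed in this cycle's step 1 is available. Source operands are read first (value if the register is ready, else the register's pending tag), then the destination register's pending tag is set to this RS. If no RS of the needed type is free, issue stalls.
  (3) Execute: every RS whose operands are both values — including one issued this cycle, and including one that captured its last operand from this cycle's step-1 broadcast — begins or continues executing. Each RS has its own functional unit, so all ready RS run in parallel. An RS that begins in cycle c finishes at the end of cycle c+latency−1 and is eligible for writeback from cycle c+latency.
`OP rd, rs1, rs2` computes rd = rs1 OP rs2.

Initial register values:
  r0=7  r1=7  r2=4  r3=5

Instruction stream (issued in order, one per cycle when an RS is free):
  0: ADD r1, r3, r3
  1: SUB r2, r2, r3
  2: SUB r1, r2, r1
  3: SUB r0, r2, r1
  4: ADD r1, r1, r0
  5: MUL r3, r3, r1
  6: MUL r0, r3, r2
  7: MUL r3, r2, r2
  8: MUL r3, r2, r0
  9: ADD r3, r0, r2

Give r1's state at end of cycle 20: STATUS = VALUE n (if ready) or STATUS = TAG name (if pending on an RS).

cycle 1: issue ADD r1<-Add1 // r0:7,r1:Add1,r2:4,r3:5
cycle 2: issue SUB r2<-Add2 // r0:7,r1:Add1,r2:Add2,r3:5
cycle 3: stall // r0:7,r1:Add1,r2:Add2,r3:5
cycle 4: CDB Add1=10; issue SUB r1<-Add1 // r0:7,r1:Add1,r2:Add2,r3:5
cycle 5: CDB Add2=-1; issue SUB r0<-Add2 // r0:Add2,r1:Add1,r2:-1,r3:5
cycle 6: stall // r0:Add2,r1:Add1,r2:-1,r3:5
cycle 7: stall // r0:Add2,r1:Add1,r2:-1,r3:5
cycle 8: CDB Add1=-11; issue ADD r1<-Add1 // r0:Add2,r1:Add1,r2:-1,r3:5
cycle 9: issue MUL r3<-Mul1 // r0:Add2,r1:Add1,r2:-1,r3:Mul1
cycle 10: issue MUL r0<-Mul2 // r0:Mul2,r1:Add1,r2:-1,r3:Mul1
cycle 11: CDB Add2=10; stall // r0:Mul2,r1:Add1,r2:-1,r3:Mul1
cycle 12: stall // r0:Mul2,r1:Add1,r2:-1,r3:Mul1
cycle 13: stall // r0:Mul2,r1:Add1,r2:-1,r3:Mul1
cycle 14: CDB Add1=-1; stall // r0:Mul2,r1:-1,r2:-1,r3:Mul1
cycle 15: stall // r0:Mul2,r1:-1,r2:-1,r3:Mul1
cycle 16: stall // r0:Mul2,r1:-1,r2:-1,r3:Mul1
cycle 17: stall // r0:Mul2,r1:-1,r2:-1,r3:Mul1
cycle 18: stall // r0:Mul2,r1:-1,r2:-1,r3:Mul1
cycle 19: CDB Mul1=-5; issue MUL r3<-Mul1 // r0:Mul2,r1:-1,r2:-1,r3:Mul1
cycle 20: stall // r0:Mul2,r1:-1,r2:-1,r3:Mul1

STATUS = VALUE -1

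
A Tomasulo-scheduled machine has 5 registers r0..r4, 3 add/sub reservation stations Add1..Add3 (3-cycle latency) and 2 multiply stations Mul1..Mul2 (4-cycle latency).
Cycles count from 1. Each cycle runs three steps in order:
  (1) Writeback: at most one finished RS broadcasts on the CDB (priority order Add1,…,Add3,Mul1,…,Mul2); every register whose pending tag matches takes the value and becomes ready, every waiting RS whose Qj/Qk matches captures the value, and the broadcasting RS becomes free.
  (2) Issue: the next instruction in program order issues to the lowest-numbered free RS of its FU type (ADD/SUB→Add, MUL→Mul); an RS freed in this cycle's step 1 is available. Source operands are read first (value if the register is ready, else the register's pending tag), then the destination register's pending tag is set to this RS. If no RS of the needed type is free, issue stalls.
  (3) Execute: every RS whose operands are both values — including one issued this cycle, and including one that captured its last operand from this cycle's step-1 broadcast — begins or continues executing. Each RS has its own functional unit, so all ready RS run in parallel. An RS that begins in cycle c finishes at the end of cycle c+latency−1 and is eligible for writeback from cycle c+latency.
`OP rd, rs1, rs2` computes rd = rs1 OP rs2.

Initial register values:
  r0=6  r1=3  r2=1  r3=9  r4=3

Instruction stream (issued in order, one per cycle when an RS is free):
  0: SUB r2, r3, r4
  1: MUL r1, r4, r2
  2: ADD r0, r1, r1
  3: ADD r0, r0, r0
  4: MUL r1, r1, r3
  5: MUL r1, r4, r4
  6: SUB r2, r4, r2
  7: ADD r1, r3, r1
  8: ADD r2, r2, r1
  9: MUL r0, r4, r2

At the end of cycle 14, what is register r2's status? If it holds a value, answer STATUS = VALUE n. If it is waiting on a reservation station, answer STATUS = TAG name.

cycle 1: issue SUB r2<-Add1 // r0:6,r1:3,r2:Add1,r3:9,r4:3
cycle 2: issue MUL r1<-Mul1 // r0:6,r1:Mul1,r2:Add1,r3:9,r4:3
cycle 3: issue ADD r0<-Add2 // r0:Add2,r1:Mul1,r2:Add1,r3:9,r4:3
cycle 4: CDB Add1=6; issue ADD r0<-Add1 // r0:Add1,r1:Mul1,r2:6,r3:9,r4:3
cycle 5: issue MUL r1<-Mul2 // r0:Add1,r1:Mul2,r2:6,r3:9,r4:3
cycle 6: stall // r0:Add1,r1:Mul2,r2:6,r3:9,r4:3
cycle 7: stall // r0:Add1,r1:Mul2,r2:6,r3:9,r4:3
cycle 8: CDB Mul1=18; issue MUL r1<-Mul1 // r0:Add1,r1:Mul1,r2:6,r3:9,r4:3
cycle 9: issue SUB r2<-Add3 // r0:Add1,r1:Mul1,r2:Add3,r3:9,r4:3
cycle 10: stall // r0:Add1,r1:Mul1,r2:Add3,r3:9,r4:3
cycle 11: CDB Add2=36; issue ADD r1<-Add2 // r0:Add1,r1:Add2,r2:Add3,r3:9,r4:3
cycle 12: CDB Add3=-3; issue ADD r2<-Add3 // r0:Add1,r1:Add2,r2:Add3,r3:9,r4:3
cycle 13: CDB Mul1=9; issue MUL r0<-Mul1 // r0:Mul1,r1:Add2,r2:Add3,r3:9,r4:3
cycle 14: CDB Add1=72 // r0:Mul1,r1:Add2,r2:Add3,r3:9,r4:3

STATUS = TAG Add3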